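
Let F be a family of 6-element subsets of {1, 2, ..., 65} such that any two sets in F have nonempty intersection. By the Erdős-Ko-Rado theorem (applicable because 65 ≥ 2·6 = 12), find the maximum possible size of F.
max |F| = C(64, 5) = 7624512

The Erdős-Ko-Rado theorem states: for n ≥ 2k, an intersecting family of k-subsets of an n-element set has size at most C(n − 1, k − 1), with equality for 'star' families {A ⊆ [n] : |A| = k, i ∈ A} (fix an element i). For n = 65, k = 6: C(64, 5) = 7624512.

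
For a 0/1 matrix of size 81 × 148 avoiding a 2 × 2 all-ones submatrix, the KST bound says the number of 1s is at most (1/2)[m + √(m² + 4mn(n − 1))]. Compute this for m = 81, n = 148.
z(81, 148; 2, 2) ≤ (1/2)[81 + √(81² + 4·81·148·147)] = (1/2)[81 + √7055505] = 1368.61

Kővári–Sós–Turán: let r_1, ..., r_81 be the row sums and z = Σ r_i the total number of 1s. Each pair of columns can share at most one row with both entries 1 (else a 2×2 all-ones block appears), so Σ_i C(r_i, 2) ≤ C(148, 2) = 10878. By convexity Σ_i C(r_i, 2) ≥ 81·C(z/81, 2) = z(z − 81)/(2·81), giving z² − 81z − 81·148·147 ≤ 0 and hence z ≤ (1/2)[81 + √(6561 + 4·1762236)] = (1/2)[81 + √7055505] ≈ (1/2)(81 + 2656.2201) = 1368.61.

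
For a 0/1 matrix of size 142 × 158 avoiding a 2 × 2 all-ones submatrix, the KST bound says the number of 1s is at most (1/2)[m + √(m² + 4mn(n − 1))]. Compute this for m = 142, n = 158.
z(142, 158; 2, 2) ≤ (1/2)[142 + √(142² + 4·142·158·157)] = (1/2)[142 + √14109972] = 1949.1621

Kővári–Sós–Turán: let r_1, ..., r_142 be the row sums and z = Σ r_i the total number of 1s. Each pair of columns can share at most one row with both entries 1 (else a 2×2 all-ones block appears), so Σ_i C(r_i, 2) ≤ C(158, 2) = 12403. By convexity Σ_i C(r_i, 2) ≥ 142·C(z/142, 2) = z(z − 142)/(2·142), giving z² − 142z − 142·158·157 ≤ 0 and hence z ≤ (1/2)[142 + √(20164 + 4·3522452)] = (1/2)[142 + √14109972] ≈ (1/2)(142 + 3756.3243) = 1949.1621.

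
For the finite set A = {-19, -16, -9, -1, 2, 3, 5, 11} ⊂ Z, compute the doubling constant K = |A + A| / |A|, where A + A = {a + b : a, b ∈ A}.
K = |A + A| / |A| = 31/8

Enumerate A + A = {a + b : a, b ∈ A}. With |A| = 8, there are |A|^2 = 64 ordered sum pairs; collecting distinct values, A + A = {-38, -35, -32, -28, -25, -20, -18, -17, -16, -14, -13, -11, -10, -8, -7, -6, -5, -4, -2, 1, 2, 4, 5, 6, 7, 8, 10, 13, 14, 16, 22}, so |A + A| = 31. Thus K = 31/8. For comparison, the minimum possible |A + A| over all 8-element sets is 2·8 − 1 = 15 (so min K = 15/8), attained only by arithmetic progressions.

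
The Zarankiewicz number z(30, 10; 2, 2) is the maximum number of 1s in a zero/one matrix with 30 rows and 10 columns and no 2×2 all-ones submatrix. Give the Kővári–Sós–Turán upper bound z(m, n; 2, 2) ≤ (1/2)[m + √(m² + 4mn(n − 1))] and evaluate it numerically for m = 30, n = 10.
z(30, 10; 2, 2) ≤ (1/2)[30 + √(30² + 4·30·10·9)] = (1/2)[30 + √11700] = 69.0833

Kővári–Sós–Turán: let r_1, ..., r_30 be the row sums and z = Σ r_i the total number of 1s. Each pair of columns can share at most one row with both entries 1 (else a 2×2 all-ones block appears), so Σ_i C(r_i, 2) ≤ C(10, 2) = 45. By convexity Σ_i C(r_i, 2) ≥ 30·C(z/30, 2) = z(z − 30)/(2·30), giving z² − 30z − 30·10·9 ≤ 0 and hence z ≤ (1/2)[30 + √(900 + 4·2700)] = (1/2)[30 + √11700] ≈ (1/2)(30 + 108.1665) = 69.0833.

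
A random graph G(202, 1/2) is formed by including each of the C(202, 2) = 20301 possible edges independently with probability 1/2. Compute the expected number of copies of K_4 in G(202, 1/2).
E[# K_4] = C(202, 4) · (1/2)^C(4, 2) = 67331650 / 2^6 = 33665825/32 = 1052057.03125

For each 4-subset S of vertices (there are C(202, 4) = 67331650 such S), let X_S = 1 if S induces a K_4 (all C(4, 2) = 6 edges present). Then P(X_S = 1) = (1/2)^6 = 1/64. By linearity of expectation, E[# K_4] = C(202, 4) · (1/2)^6 = 67331650 / 64 = 33665825/32 = 1052057.03125.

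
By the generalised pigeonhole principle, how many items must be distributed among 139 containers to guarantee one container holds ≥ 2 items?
n = (2 − 1)·139 + 1 = 140

By the generalised pigeonhole principle, to guarantee some box contains ≥ r objects we need more than (r − 1) · k objects total. Threshold: n = (r − 1) · k + 1. With r = 2 and k = 139: n = 1 · 139 + 1 = 139 + 1 = 140. For n = 139 = 1 · 139, we can put exactly 1 objects in every box, avoiding 2 in any single one — so 140 is tight.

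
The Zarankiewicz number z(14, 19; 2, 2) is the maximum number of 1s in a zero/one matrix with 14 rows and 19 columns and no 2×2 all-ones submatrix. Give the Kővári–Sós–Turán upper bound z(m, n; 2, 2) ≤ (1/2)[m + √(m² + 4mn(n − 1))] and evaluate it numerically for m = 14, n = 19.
z(14, 19; 2, 2) ≤ (1/2)[14 + √(14² + 4·14·19·18)] = (1/2)[14 + √19348] = 76.5485

Kővári–Sós–Turán: let r_1, ..., r_14 be the row sums and z = Σ r_i the total number of 1s. Each pair of columns can share at most one row with both entries 1 (else a 2×2 all-ones block appears), so Σ_i C(r_i, 2) ≤ C(19, 2) = 171. By convexity Σ_i C(r_i, 2) ≥ 14·C(z/14, 2) = z(z − 14)/(2·14), giving z² − 14z − 14·19·18 ≤ 0 and hence z ≤ (1/2)[14 + √(196 + 4·4788)] = (1/2)[14 + √19348] ≈ (1/2)(14 + 139.0971) = 76.5485.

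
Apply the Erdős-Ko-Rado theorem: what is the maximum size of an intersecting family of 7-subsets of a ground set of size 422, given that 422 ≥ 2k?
max |F| = C(421, 6) = 7461370060144

Erdős-Ko-Rado (1961): when n ≥ 2k, max |F| = C(n−1, k−1). The bound is attained by the star {A : i ∈ A} for any fixed i ∈ [n]. Here C(422−1, 7−1) = C(421, 6) = 7461370060144.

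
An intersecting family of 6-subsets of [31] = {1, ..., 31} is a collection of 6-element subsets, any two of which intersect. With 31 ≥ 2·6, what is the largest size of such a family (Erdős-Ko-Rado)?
max |F| = C(30, 5) = 142506

Erdős-Ko-Rado (1961): when n ≥ 2k, max |F| = C(n−1, k−1). The bound is attained by the star {A : i ∈ A} for any fixed i ∈ [n]. Here C(31−1, 6−1) = C(30, 5) = 142506.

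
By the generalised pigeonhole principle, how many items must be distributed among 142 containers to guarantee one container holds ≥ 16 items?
n = (16 − 1)·142 + 1 = 2131

By the generalised pigeonhole principle, to guarantee some box contains ≥ r objects we need more than (r − 1) · k objects total. Threshold: n = (r − 1) · k + 1. With r = 16 and k = 142: n = 15 · 142 + 1 = 2130 + 1 = 2131. For n = 2130 = 15 · 142, we can put exactly 15 objects in every box, avoiding 16 in any single one — so 2131 is tight.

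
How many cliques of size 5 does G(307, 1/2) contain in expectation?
E[# K_5] = C(307, 5) · (1/2)^C(5, 2) = 21993513156 / 2^10 = 5498378289/256 ≈ 21478040.191406

For each 5-subset S of vertices (there are C(307, 5) = 21993513156 such S), let X_S = 1 if S induces a K_5 (all C(5, 2) = 10 edges present). Then P(X_S = 1) = (1/2)^10 = 1/1024. By linearity of expectation, E[# K_5] = C(307, 5) · (1/2)^10 = 21993513156 / 1024 = 5498378289/256 ≈ 21478040.191406.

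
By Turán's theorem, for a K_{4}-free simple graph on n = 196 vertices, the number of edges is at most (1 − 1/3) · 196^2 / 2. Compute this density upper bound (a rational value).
Turán density bound = (2/3) · 196^2/2 = 38416/3 ≈ 12805.3333

Turán's theorem: ex(n, K_{r+1}) is achieved by the complete r-partite Turán graph T(n, r) with parts as balanced as possible, and is at most (1 − 1/r) · n^2/2. For r = 3, n = 196: the density bound is (2/3) · 38416/2 = 38416/3 ≈ 12805.3333. The integer-valued extremum is e(T(196, 3)) = 12805, which is strictly less than the density bound 38416/3 since 3 ∤ 196 (the parts of T(196, 3) cannot all be equal).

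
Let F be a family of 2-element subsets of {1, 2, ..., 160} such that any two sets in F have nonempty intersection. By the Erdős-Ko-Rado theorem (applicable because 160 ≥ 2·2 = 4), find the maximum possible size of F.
max |F| = C(159, 1) = 159

The Erdős-Ko-Rado theorem states: for n ≥ 2k, an intersecting family of k-subsets of an n-element set has size at most C(n − 1, k − 1), with equality for 'star' families {A ⊆ [n] : |A| = k, i ∈ A} (fix an element i). For n = 160, k = 2: C(159, 1) = 159.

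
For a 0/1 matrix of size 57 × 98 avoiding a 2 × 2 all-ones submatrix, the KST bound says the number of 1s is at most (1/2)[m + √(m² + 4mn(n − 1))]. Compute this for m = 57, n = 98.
z(57, 98; 2, 2) ≤ (1/2)[57 + √(57² + 4·57·98·97)] = (1/2)[57 + √2170617] = 765.1507

Kővári–Sós–Turán: let r_1, ..., r_57 be the row sums and z = Σ r_i the total number of 1s. Each pair of columns can share at most one row with both entries 1 (else a 2×2 all-ones block appears), so Σ_i C(r_i, 2) ≤ C(98, 2) = 4753. By convexity Σ_i C(r_i, 2) ≥ 57·C(z/57, 2) = z(z − 57)/(2·57), giving z² − 57z − 57·98·97 ≤ 0 and hence z ≤ (1/2)[57 + √(3249 + 4·541842)] = (1/2)[57 + √2170617] ≈ (1/2)(57 + 1473.3014) = 765.1507.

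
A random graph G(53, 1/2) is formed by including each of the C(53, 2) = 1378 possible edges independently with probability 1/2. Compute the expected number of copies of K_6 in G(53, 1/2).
E[# K_6] = C(53, 6) · (1/2)^C(6, 2) = 22957480 / 2^15 = 2869685/4096 ≈ 700.606689

For each 6-subset S of vertices (there are C(53, 6) = 22957480 such S), let X_S = 1 if S induces a K_6 (all C(6, 2) = 15 edges present). Then P(X_S = 1) = (1/2)^15 = 1/32768. By linearity of expectation, E[# K_6] = C(53, 6) · (1/2)^15 = 22957480 / 32768 = 2869685/4096 ≈ 700.606689.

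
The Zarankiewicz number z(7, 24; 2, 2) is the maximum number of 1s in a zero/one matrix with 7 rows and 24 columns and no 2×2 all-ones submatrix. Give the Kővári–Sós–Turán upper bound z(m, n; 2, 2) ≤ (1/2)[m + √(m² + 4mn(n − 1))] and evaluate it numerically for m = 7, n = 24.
z(7, 24; 2, 2) ≤ (1/2)[7 + √(7² + 4·7·24·23)] = (1/2)[7 + √15505] = 65.7595

Kővári–Sós–Turán: let r_1, ..., r_7 be the row sums and z = Σ r_i the total number of 1s. Each pair of columns can share at most one row with both entries 1 (else a 2×2 all-ones block appears), so Σ_i C(r_i, 2) ≤ C(24, 2) = 276. By convexity Σ_i C(r_i, 2) ≥ 7·C(z/7, 2) = z(z − 7)/(2·7), giving z² − 7z − 7·24·23 ≤ 0 and hence z ≤ (1/2)[7 + √(49 + 4·3864)] = (1/2)[7 + √15505] ≈ (1/2)(7 + 124.5191) = 65.7595.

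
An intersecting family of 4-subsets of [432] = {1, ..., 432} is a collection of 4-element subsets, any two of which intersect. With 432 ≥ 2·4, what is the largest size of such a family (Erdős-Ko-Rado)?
max |F| = C(431, 3) = 13251095

Erdős-Ko-Rado (1961): when n ≥ 2k, max |F| = C(n−1, k−1). The bound is attained by the star {A : i ∈ A} for any fixed i ∈ [n]. Here C(432−1, 4−1) = C(431, 3) = 13251095.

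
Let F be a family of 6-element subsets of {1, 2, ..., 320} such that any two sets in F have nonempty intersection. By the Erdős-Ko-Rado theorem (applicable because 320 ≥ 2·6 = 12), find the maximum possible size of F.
max |F| = C(319, 5) = 26674326063

Erdős-Ko-Rado (1961): when n ≥ 2k, max |F| = C(n−1, k−1). The bound is attained by the star {A : i ∈ A} for any fixed i ∈ [n]. Here C(320−1, 6−1) = C(319, 5) = 26674326063.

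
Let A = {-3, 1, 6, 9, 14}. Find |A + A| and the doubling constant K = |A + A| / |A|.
K = |A + A| / |A| = 14/5

Enumerate A + A = {a + b : a, b ∈ A}. With |A| = 5, there are |A|^2 = 25 ordered sum pairs; collecting distinct values, A + A = {-6, -2, 2, 3, 6, 7, 10, 11, 12, 15, 18, 20, 23, 28}, so |A + A| = 14. Thus K = 14/5. For comparison, the minimum possible |A + A| over all 5-element sets is 2·5 − 1 = 9 (so min K = 9/5), attained only by arithmetic progressions.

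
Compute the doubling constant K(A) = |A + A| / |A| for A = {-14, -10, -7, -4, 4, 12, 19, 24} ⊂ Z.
K = |A + A| / |A| = 33/8

Enumerate A + A = {a + b : a, b ∈ A}. With |A| = 8, there are |A|^2 = 64 ordered sum pairs; collecting distinct values, A + A = {-28, -24, -21, -20, -18, -17, -14, -11, -10, -8, -6, -3, -2, 0, 2, 5, 8, 9, 10, 12, 14, 15, 16, 17, 20, 23, 24, 28, 31, 36, 38, 43, 48}, so |A + A| = 33. Thus K = 33/8. For comparison, the minimum possible |A + A| over all 8-element sets is 2·8 − 1 = 15 (so min K = 15/8), attained only by arithmetic progressions.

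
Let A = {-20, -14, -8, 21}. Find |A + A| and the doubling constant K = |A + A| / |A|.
K = |A + A| / |A| = 9/4

Enumerate A + A = {a + b : a, b ∈ A}. With |A| = 4, there are |A|^2 = 16 ordered sum pairs; collecting distinct values, A + A = {-40, -34, -28, -22, -16, 1, 7, 13, 42}, so |A + A| = 9. Thus K = 9/4. For comparison, the minimum possible |A + A| over all 4-element sets is 2·4 − 1 = 7 (so min K = 7/4), attained only by arithmetic progressions.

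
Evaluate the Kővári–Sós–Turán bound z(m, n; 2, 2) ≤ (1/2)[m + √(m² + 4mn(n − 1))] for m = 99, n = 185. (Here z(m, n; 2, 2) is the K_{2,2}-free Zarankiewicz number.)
z(99, 185; 2, 2) ≤ (1/2)[99 + √(99² + 4·99·185·184)] = (1/2)[99 + √13489641] = 1885.9123

Kővári–Sós–Turán: let r_1, ..., r_99 be the row sums and z = Σ r_i the total number of 1s. Each pair of columns can share at most one row with both entries 1 (else a 2×2 all-ones block appears), so Σ_i C(r_i, 2) ≤ C(185, 2) = 17020. By convexity Σ_i C(r_i, 2) ≥ 99·C(z/99, 2) = z(z − 99)/(2·99), giving z² − 99z − 99·185·184 ≤ 0 and hence z ≤ (1/2)[99 + √(9801 + 4·3369960)] = (1/2)[99 + √13489641] ≈ (1/2)(99 + 3672.8247) = 1885.9123.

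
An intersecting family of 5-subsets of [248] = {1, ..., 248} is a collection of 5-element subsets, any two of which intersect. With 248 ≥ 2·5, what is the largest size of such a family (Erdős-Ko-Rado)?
max |F| = C(247, 4) = 151348015

Erdős-Ko-Rado (1961): when n ≥ 2k, max |F| = C(n−1, k−1). The bound is attained by the star {A : i ∈ A} for any fixed i ∈ [n]. Here C(248−1, 5−1) = C(247, 4) = 151348015.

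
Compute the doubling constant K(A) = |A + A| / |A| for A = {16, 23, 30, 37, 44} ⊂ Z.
K = |A + A| / |A| = 9/5

Enumerate A + A = {a + b : a, b ∈ A}. With |A| = 5, there are |A|^2 = 25 ordered sum pairs; collecting distinct values, A + A = {32, 39, 46, 53, 60, 67, 74, 81, 88}, so |A + A| = 9. Thus K = 9/5. Here |A + A| = 2|A| − 1 = 9, the minimum possible — so K = 9/5 is minimal, which holds iff A is an arithmetic progression.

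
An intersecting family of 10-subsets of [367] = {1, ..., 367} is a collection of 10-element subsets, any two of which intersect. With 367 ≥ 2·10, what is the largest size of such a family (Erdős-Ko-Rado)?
max |F| = C(366, 9) = 294113306805865690

Erdős-Ko-Rado (1961): when n ≥ 2k, max |F| = C(n−1, k−1). The bound is attained by the star {A : i ∈ A} for any fixed i ∈ [n]. Here C(367−1, 10−1) = C(366, 9) = 294113306805865690.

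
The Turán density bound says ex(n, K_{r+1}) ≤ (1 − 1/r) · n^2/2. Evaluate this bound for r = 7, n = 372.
Turán density bound = (6/7) · 372^2/2 = 415152/7 ≈ 59307.4286

Turán's theorem: ex(n, K_{r+1}) is achieved by the complete r-partite Turán graph T(n, r) with parts as balanced as possible, and is at most (1 − 1/r) · n^2/2. For r = 7, n = 372: the density bound is (6/7) · 138384/2 = 415152/7 ≈ 59307.4286. The integer-valued extremum is e(T(372, 7)) = 59307, which is strictly less than the density bound 415152/7 since 7 ∤ 372 (the parts of T(372, 7) cannot all be equal).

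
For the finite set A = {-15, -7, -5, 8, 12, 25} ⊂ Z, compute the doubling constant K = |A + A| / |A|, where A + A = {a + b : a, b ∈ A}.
K = |A + A| / |A| = 20/6 = 10/3

Enumerate A + A = {a + b : a, b ∈ A}. With |A| = 6, there are |A|^2 = 36 ordered sum pairs; collecting distinct values, A + A = {-30, -22, -20, -14, -12, -10, -7, -3, 1, 3, 5, 7, 10, 16, 18, 20, 24, 33, 37, 50}, so |A + A| = 20. Thus K = 20/6 = 10/3. For comparison, the minimum possible |A + A| over all 6-element sets is 2·6 − 1 = 11 (so min K = 11/6), attained only by arithmetic progressions.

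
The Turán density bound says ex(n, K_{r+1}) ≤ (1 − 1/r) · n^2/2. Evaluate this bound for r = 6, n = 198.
Turán density bound = (5/6) · 198^2/2 = 16335

Turán's theorem: ex(n, K_{r+1}) is achieved by the complete r-partite Turán graph T(n, r) with parts as balanced as possible, and is at most (1 − 1/r) · n^2/2. For r = 6, n = 198: the density bound is (5/6) · 39204/2 = 16335. Since 6 ∣ 198, the Turán graph T(198, 6) has parts of equal size 33, and its edge count e(T(198, 6)) = 16335 attains the density bound exactly.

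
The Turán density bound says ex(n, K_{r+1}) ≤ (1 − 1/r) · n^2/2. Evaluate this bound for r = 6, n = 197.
Turán density bound = (5/6) · 197^2/2 = 194045/12 ≈ 16170.4167

Turán's theorem: ex(n, K_{r+1}) is achieved by the complete r-partite Turán graph T(n, r) with parts as balanced as possible, and is at most (1 − 1/r) · n^2/2. For r = 6, n = 197: the density bound is (5/6) · 38809/2 = 194045/12 ≈ 16170.4167. The integer-valued extremum is e(T(197, 6)) = 16170, which is strictly less than the density bound 194045/12 since 6 ∤ 197 (the parts of T(197, 6) cannot all be equal).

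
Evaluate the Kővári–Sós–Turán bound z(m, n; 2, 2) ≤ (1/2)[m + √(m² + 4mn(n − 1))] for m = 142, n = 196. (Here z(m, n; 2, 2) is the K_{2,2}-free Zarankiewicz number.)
z(142, 196; 2, 2) ≤ (1/2)[142 + √(142² + 4·142·196·195)] = (1/2)[142 + √21729124] = 2401.7254

Kővári–Sós–Turán: let r_1, ..., r_142 be the row sums and z = Σ r_i the total number of 1s. Each pair of columns can share at most one row with both entries 1 (else a 2×2 all-ones block appears), so Σ_i C(r_i, 2) ≤ C(196, 2) = 19110. By convexity Σ_i C(r_i, 2) ≥ 142·C(z/142, 2) = z(z − 142)/(2·142), giving z² − 142z − 142·196·195 ≤ 0 and hence z ≤ (1/2)[142 + √(20164 + 4·5427240)] = (1/2)[142 + √21729124] ≈ (1/2)(142 + 4661.4508) = 2401.7254.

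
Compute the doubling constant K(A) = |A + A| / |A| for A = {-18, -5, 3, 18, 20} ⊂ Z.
K = |A + A| / |A| = 15/5 = 3

Enumerate A + A = {a + b : a, b ∈ A}. With |A| = 5, there are |A|^2 = 25 ordered sum pairs; collecting distinct values, A + A = {-36, -23, -15, -10, -2, 0, 2, 6, 13, 15, 21, 23, 36, 38, 40}, so |A + A| = 15. Thus K = 15/5 = 3. For comparison, the minimum possible |A + A| over all 5-element sets is 2·5 − 1 = 9 (so min K = 9/5), attained only by arithmetic progressions.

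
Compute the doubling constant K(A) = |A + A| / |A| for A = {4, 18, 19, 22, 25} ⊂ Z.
K = |A + A| / |A| = 14/5

Enumerate A + A = {a + b : a, b ∈ A}. With |A| = 5, there are |A|^2 = 25 ordered sum pairs; collecting distinct values, A + A = {8, 22, 23, 26, 29, 36, 37, 38, 40, 41, 43, 44, 47, 50}, so |A + A| = 14. Thus K = 14/5. For comparison, the minimum possible |A + A| over all 5-element sets is 2·5 − 1 = 9 (so min K = 9/5), attained only by arithmetic progressions.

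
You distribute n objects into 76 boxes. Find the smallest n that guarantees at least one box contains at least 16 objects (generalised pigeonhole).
n = (16 − 1)·76 + 1 = 1141

By the generalised pigeonhole principle, to guarantee some box contains ≥ r objects we need more than (r − 1) · k objects total. Threshold: n = (r − 1) · k + 1. With r = 16 and k = 76: n = 15 · 76 + 1 = 1140 + 1 = 1141. For n = 1140 = 15 · 76, we can put exactly 15 objects in every box, avoiding 16 in any single one — so 1141 is tight.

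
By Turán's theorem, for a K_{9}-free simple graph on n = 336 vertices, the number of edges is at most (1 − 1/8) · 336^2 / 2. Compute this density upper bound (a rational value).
Turán density bound = (7/8) · 336^2/2 = 49392

Turán's theorem: ex(n, K_{r+1}) is achieved by the complete r-partite Turán graph T(n, r) with parts as balanced as possible, and is at most (1 − 1/r) · n^2/2. For r = 8, n = 336: the density bound is (7/8) · 112896/2 = 49392. Since 8 ∣ 336, the Turán graph T(336, 8) has parts of equal size 42, and its edge count e(T(336, 8)) = 49392 attains the density bound exactly.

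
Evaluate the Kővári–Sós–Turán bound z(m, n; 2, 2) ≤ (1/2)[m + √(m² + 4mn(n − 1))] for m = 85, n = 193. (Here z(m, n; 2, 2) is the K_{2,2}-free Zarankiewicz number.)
z(85, 193; 2, 2) ≤ (1/2)[85 + √(85² + 4·85·193·192)] = (1/2)[85 + √12606265] = 1817.7651

Kővári–Sós–Turán: let r_1, ..., r_85 be the row sums and z = Σ r_i the total number of 1s. Each pair of columns can share at most one row with both entries 1 (else a 2×2 all-ones block appears), so Σ_i C(r_i, 2) ≤ C(193, 2) = 18528. By convexity Σ_i C(r_i, 2) ≥ 85·C(z/85, 2) = z(z − 85)/(2·85), giving z² − 85z − 85·193·192 ≤ 0 and hence z ≤ (1/2)[85 + √(7225 + 4·3149760)] = (1/2)[85 + √12606265] ≈ (1/2)(85 + 3550.5302) = 1817.7651.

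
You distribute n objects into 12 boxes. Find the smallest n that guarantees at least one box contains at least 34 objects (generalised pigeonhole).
n = (34 − 1)·12 + 1 = 397

By the generalised pigeonhole principle, to guarantee some box contains ≥ r objects we need more than (r − 1) · k objects total. Threshold: n = (r − 1) · k + 1. With r = 34 and k = 12: n = 33 · 12 + 1 = 396 + 1 = 397. For n = 396 = 33 · 12, we can put exactly 33 objects in every box, avoiding 34 in any single one — so 397 is tight.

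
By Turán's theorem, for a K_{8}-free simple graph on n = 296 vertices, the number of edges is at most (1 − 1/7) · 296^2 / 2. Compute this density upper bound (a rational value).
Turán density bound = (6/7) · 296^2/2 = 262848/7 ≈ 37549.7143

Turán's theorem: ex(n, K_{r+1}) is achieved by the complete r-partite Turán graph T(n, r) with parts as balanced as possible, and is at most (1 − 1/r) · n^2/2. For r = 7, n = 296: the density bound is (6/7) · 87616/2 = 262848/7 ≈ 37549.7143. The integer-valued extremum is e(T(296, 7)) = 37549, which is strictly less than the density bound 262848/7 since 7 ∤ 296 (the parts of T(296, 7) cannot all be equal).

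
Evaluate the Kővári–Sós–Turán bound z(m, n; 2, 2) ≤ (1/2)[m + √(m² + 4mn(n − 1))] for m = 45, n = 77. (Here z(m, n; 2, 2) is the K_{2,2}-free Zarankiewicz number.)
z(45, 77; 2, 2) ≤ (1/2)[45 + √(45² + 4·45·77·76)] = (1/2)[45 + √1055385] = 536.1597

Kővári–Sós–Turán: let r_1, ..., r_45 be the row sums and z = Σ r_i the total number of 1s. Each pair of columns can share at most one row with both entries 1 (else a 2×2 all-ones block appears), so Σ_i C(r_i, 2) ≤ C(77, 2) = 2926. By convexity Σ_i C(r_i, 2) ≥ 45·C(z/45, 2) = z(z − 45)/(2·45), giving z² − 45z − 45·77·76 ≤ 0 and hence z ≤ (1/2)[45 + √(2025 + 4·263340)] = (1/2)[45 + √1055385] ≈ (1/2)(45 + 1027.3193) = 536.1597.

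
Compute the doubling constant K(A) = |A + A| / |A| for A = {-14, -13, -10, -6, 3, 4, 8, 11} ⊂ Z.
K = |A + A| / |A| = 30/8 = 15/4

Enumerate A + A = {a + b : a, b ∈ A}. With |A| = 8, there are |A|^2 = 64 ordered sum pairs; collecting distinct values, A + A = {-28, -27, -26, -24, -23, -20, -19, -16, -12, -11, -10, -9, -7, -6, -5, -3, -2, 1, 2, 5, 6, 7, 8, 11, 12, 14, 15, 16, 19, 22}, so |A + A| = 30. Thus K = 30/8 = 15/4. For comparison, the minimum possible |A + A| over all 8-element sets is 2·8 − 1 = 15 (so min K = 15/8), attained only by arithmetic progressions.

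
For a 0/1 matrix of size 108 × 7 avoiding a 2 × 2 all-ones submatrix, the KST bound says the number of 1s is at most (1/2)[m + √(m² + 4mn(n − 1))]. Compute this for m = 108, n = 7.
z(108, 7; 2, 2) ≤ (1/2)[108 + √(108² + 4·108·7·6)] = (1/2)[108 + √29808] = 140.325

Kővári–Sós–Turán: let r_1, ..., r_108 be the row sums and z = Σ r_i the total number of 1s. Each pair of columns can share at most one row with both entries 1 (else a 2×2 all-ones block appears), so Σ_i C(r_i, 2) ≤ C(7, 2) = 21. By convexity Σ_i C(r_i, 2) ≥ 108·C(z/108, 2) = z(z − 108)/(2·108), giving z² − 108z − 108·7·6 ≤ 0 and hence z ≤ (1/2)[108 + √(11664 + 4·4536)] = (1/2)[108 + √29808] ≈ (1/2)(108 + 172.6499) = 140.325.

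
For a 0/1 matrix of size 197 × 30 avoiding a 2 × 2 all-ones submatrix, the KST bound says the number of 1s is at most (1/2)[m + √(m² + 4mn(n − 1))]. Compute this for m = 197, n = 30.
z(197, 30; 2, 2) ≤ (1/2)[197 + √(197² + 4·197·30·29)] = (1/2)[197 + √724369] = 524.0494

Kővári–Sós–Turán: let r_1, ..., r_197 be the row sums and z = Σ r_i the total number of 1s. Each pair of columns can share at most one row with both entries 1 (else a 2×2 all-ones block appears), so Σ_i C(r_i, 2) ≤ C(30, 2) = 435. By convexity Σ_i C(r_i, 2) ≥ 197·C(z/197, 2) = z(z − 197)/(2·197), giving z² − 197z − 197·30·29 ≤ 0 and hence z ≤ (1/2)[197 + √(38809 + 4·171390)] = (1/2)[197 + √724369] ≈ (1/2)(197 + 851.0987) = 524.0494.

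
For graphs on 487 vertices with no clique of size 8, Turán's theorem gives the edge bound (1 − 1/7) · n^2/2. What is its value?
Turán density bound = (6/7) · 487^2/2 = 711507/7 ≈ 101643.8571

Turán's theorem: ex(n, K_{r+1}) is achieved by the complete r-partite Turán graph T(n, r) with parts as balanced as possible, and is at most (1 − 1/r) · n^2/2. For r = 7, n = 487: the density bound is (6/7) · 237169/2 = 711507/7 ≈ 101643.8571. The integer-valued extremum is e(T(487, 7)) = 101643, which is strictly less than the density bound 711507/7 since 7 ∤ 487 (the parts of T(487, 7) cannot all be equal).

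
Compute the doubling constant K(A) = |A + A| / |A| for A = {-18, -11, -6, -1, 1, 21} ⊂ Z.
K = |A + A| / |A| = 19/6

Enumerate A + A = {a + b : a, b ∈ A}. With |A| = 6, there are |A|^2 = 36 ordered sum pairs; collecting distinct values, A + A = {-36, -29, -24, -22, -19, -17, -12, -10, -7, -5, -2, 0, 2, 3, 10, 15, 20, 22, 42}, so |A + A| = 19. Thus K = 19/6. For comparison, the minimum possible |A + A| over all 6-element sets is 2·6 − 1 = 11 (so min K = 11/6), attained only by arithmetic progressions.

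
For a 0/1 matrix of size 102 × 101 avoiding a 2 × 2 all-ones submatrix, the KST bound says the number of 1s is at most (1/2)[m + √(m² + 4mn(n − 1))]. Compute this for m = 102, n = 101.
z(102, 101; 2, 2) ≤ (1/2)[102 + √(102² + 4·102·101·100)] = (1/2)[102 + √4131204] = 1067.2682

Kővári–Sós–Turán: let r_1, ..., r_102 be the row sums and z = Σ r_i the total number of 1s. Each pair of columns can share at most one row with both entries 1 (else a 2×2 all-ones block appears), so Σ_i C(r_i, 2) ≤ C(101, 2) = 5050. By convexity Σ_i C(r_i, 2) ≥ 102·C(z/102, 2) = z(z − 102)/(2·102), giving z² − 102z − 102·101·100 ≤ 0 and hence z ≤ (1/2)[102 + √(10404 + 4·1030200)] = (1/2)[102 + √4131204] ≈ (1/2)(102 + 2032.5363) = 1067.2682.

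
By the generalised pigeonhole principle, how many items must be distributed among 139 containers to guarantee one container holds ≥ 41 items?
n = (41 − 1)·139 + 1 = 5561

By the generalised pigeonhole principle, to guarantee some box contains ≥ r objects we need more than (r − 1) · k objects total. Threshold: n = (r − 1) · k + 1. With r = 41 and k = 139: n = 40 · 139 + 1 = 5560 + 1 = 5561. For n = 5560 = 40 · 139, we can put exactly 40 objects in every box, avoiding 41 in any single one — so 5561 is tight.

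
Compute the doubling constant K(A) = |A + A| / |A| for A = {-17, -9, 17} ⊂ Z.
K = |A + A| / |A| = 6/3 = 2

Enumerate A + A = {a + b : a, b ∈ A}. With |A| = 3, there are |A|^2 = 9 ordered sum pairs; collecting distinct values, A + A = {-34, -26, -18, 0, 8, 34}, so |A + A| = 6. Thus K = 6/3 = 2. For comparison, the minimum possible |A + A| over all 3-element sets is 2·3 − 1 = 5 (so min K = 5/3), attained only by arithmetic progressions.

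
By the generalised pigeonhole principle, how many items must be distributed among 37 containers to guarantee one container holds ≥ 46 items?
n = (46 − 1)·37 + 1 = 1666

By the generalised pigeonhole principle, to guarantee some box contains ≥ r objects we need more than (r − 1) · k objects total. Threshold: n = (r − 1) · k + 1. With r = 46 and k = 37: n = 45 · 37 + 1 = 1665 + 1 = 1666. For n = 1665 = 45 · 37, we can put exactly 45 objects in every box, avoiding 46 in any single one — so 1666 is tight.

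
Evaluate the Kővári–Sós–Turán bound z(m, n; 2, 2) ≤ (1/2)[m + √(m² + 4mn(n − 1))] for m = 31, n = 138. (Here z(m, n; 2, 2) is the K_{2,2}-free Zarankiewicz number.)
z(31, 138; 2, 2) ≤ (1/2)[31 + √(31² + 4·31·138·137)] = (1/2)[31 + √2345305] = 781.2194

Kővári–Sós–Turán: let r_1, ..., r_31 be the row sums and z = Σ r_i the total number of 1s. Each pair of columns can share at most one row with both entries 1 (else a 2×2 all-ones block appears), so Σ_i C(r_i, 2) ≤ C(138, 2) = 9453. By convexity Σ_i C(r_i, 2) ≥ 31·C(z/31, 2) = z(z − 31)/(2·31), giving z² − 31z − 31·138·137 ≤ 0 and hence z ≤ (1/2)[31 + √(961 + 4·586086)] = (1/2)[31 + √2345305] ≈ (1/2)(31 + 1531.4389) = 781.2194.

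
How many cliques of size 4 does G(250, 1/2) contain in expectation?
E[# K_4] = C(250, 4) · (1/2)^C(4, 2) = 158882750 / 2^6 = 79441375/32 = 2482542.96875

For each 4-subset S of vertices (there are C(250, 4) = 158882750 such S), let X_S = 1 if S induces a K_4 (all C(4, 2) = 6 edges present). Then P(X_S = 1) = (1/2)^6 = 1/64. By linearity of expectation, E[# K_4] = C(250, 4) · (1/2)^6 = 158882750 / 64 = 79441375/32 = 2482542.96875.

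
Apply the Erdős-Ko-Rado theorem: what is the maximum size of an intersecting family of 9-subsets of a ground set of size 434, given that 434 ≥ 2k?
max |F| = C(433, 8) = 28716756179068386

The Erdős-Ko-Rado theorem states: for n ≥ 2k, an intersecting family of k-subsets of an n-element set has size at most C(n − 1, k − 1), with equality for 'star' families {A ⊆ [n] : |A| = k, i ∈ A} (fix an element i). For n = 434, k = 9: C(433, 8) = 28716756179068386.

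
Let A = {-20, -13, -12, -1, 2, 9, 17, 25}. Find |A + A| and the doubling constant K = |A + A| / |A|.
K = |A + A| / |A| = 31/8

Enumerate A + A = {a + b : a, b ∈ A}. With |A| = 8, there are |A|^2 = 64 ordered sum pairs; collecting distinct values, A + A = {-40, -33, -32, -26, -25, -24, -21, -18, -14, -13, -11, -10, -4, -3, -2, 1, 4, 5, 8, 11, 12, 13, 16, 18, 19, 24, 26, 27, 34, 42, 50}, so |A + A| = 31. Thus K = 31/8. For comparison, the minimum possible |A + A| over all 8-element sets is 2·8 − 1 = 15 (so min K = 15/8), attained only by arithmetic progressions.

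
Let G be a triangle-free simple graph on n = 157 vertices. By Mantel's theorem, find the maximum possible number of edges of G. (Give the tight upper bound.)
ex(157, K_3) = ⌊157^2/4⌋ = 6162

Mantel (1907): a triangle-free graph on n vertices has at most ⌊n^2/4⌋ edges, with equality for the complete bipartite graph K_{⌊n/2⌋, ⌈n/2⌉}. For n = 157: ⌊157^2/4⌋ = ⌊24649/4⌋ = 6162. The extremal graph is K_{78, 79}, which has 78·79 = 6162 edges.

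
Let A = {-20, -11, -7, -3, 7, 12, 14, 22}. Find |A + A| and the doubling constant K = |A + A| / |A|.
K = |A + A| / |A| = 32/8 = 4

Enumerate A + A = {a + b : a, b ∈ A}. With |A| = 8, there are |A|^2 = 64 ordered sum pairs; collecting distinct values, A + A = {-40, -31, -27, -23, -22, -18, -14, -13, -10, -8, -6, -4, 0, 1, 2, 3, 4, 5, 7, 9, 11, 14, 15, 19, 21, 24, 26, 28, 29, 34, 36, 44}, so |A + A| = 32. Thus K = 32/8 = 4. For comparison, the minimum possible |A + A| over all 8-element sets is 2·8 − 1 = 15 (so min K = 15/8), attained only by arithmetic progressions.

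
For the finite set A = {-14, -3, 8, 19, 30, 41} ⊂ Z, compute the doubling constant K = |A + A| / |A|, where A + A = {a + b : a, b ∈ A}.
K = |A + A| / |A| = 11/6

Enumerate A + A = {a + b : a, b ∈ A}. With |A| = 6, there are |A|^2 = 36 ordered sum pairs; collecting distinct values, A + A = {-28, -17, -6, 5, 16, 27, 38, 49, 60, 71, 82}, so |A + A| = 11. Thus K = 11/6. Here |A + A| = 2|A| − 1 = 11, the minimum possible — so K = 11/6 is minimal, which holds iff A is an arithmetic progression.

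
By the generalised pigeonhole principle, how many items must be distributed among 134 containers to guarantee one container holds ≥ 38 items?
n = (38 − 1)·134 + 1 = 4959

By the generalised pigeonhole principle, to guarantee some box contains ≥ r objects we need more than (r − 1) · k objects total. Threshold: n = (r − 1) · k + 1. With r = 38 and k = 134: n = 37 · 134 + 1 = 4958 + 1 = 4959. For n = 4958 = 37 · 134, we can put exactly 37 objects in every box, avoiding 38 in any single one — so 4959 is tight.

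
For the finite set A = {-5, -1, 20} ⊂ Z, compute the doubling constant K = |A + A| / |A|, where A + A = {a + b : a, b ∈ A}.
K = |A + A| / |A| = 6/3 = 2

Enumerate A + A = {a + b : a, b ∈ A}. With |A| = 3, there are |A|^2 = 9 ordered sum pairs; collecting distinct values, A + A = {-10, -6, -2, 15, 19, 40}, so |A + A| = 6. Thus K = 6/3 = 2. For comparison, the minimum possible |A + A| over all 3-element sets is 2·3 − 1 = 5 (so min K = 5/3), attained only by arithmetic progressions.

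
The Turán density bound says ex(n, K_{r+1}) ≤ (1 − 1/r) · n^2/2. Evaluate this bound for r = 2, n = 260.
Turán density bound = (1/2) · 260^2/2 = 16900

Turán's theorem: ex(n, K_{r+1}) is achieved by the complete r-partite Turán graph T(n, r) with parts as balanced as possible, and is at most (1 − 1/r) · n^2/2. For r = 2, n = 260: the density bound is (1/2) · 67600/2 = 16900. Since 2 ∣ 260, the Turán graph T(260, 2) has parts of equal size 130, and its edge count e(T(260, 2)) = 16900 attains the density bound exactly.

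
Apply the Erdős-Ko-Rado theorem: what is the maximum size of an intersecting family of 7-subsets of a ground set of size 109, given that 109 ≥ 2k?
max |F| = C(108, 6) = 1913554188

Erdős-Ko-Rado (1961): when n ≥ 2k, max |F| = C(n−1, k−1). The bound is attained by the star {A : i ∈ A} for any fixed i ∈ [n]. Here C(109−1, 7−1) = C(108, 6) = 1913554188.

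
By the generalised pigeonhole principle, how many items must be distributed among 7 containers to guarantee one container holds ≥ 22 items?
n = (22 − 1)·7 + 1 = 148

By the generalised pigeonhole principle, to guarantee some box contains ≥ r objects we need more than (r − 1) · k objects total. Threshold: n = (r − 1) · k + 1. With r = 22 and k = 7: n = 21 · 7 + 1 = 147 + 1 = 148. For n = 147 = 21 · 7, we can put exactly 21 objects in every box, avoiding 22 in any single one — so 148 is tight.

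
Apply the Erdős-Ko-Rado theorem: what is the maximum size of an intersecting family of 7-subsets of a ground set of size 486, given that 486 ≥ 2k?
max |F| = C(485, 6) = 17524074327760

Erdős-Ko-Rado (1961): when n ≥ 2k, max |F| = C(n−1, k−1). The bound is attained by the star {A : i ∈ A} for any fixed i ∈ [n]. Here C(486−1, 7−1) = C(485, 6) = 17524074327760.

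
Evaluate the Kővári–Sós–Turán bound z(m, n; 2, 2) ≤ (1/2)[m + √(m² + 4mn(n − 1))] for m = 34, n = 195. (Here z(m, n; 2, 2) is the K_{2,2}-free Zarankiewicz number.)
z(34, 195; 2, 2) ≤ (1/2)[34 + √(34² + 4·34·195·194)] = (1/2)[34 + √5146036] = 1151.2438

Kővári–Sós–Turán: let r_1, ..., r_34 be the row sums and z = Σ r_i the total number of 1s. Each pair of columns can share at most one row with both entries 1 (else a 2×2 all-ones block appears), so Σ_i C(r_i, 2) ≤ C(195, 2) = 18915. By convexity Σ_i C(r_i, 2) ≥ 34·C(z/34, 2) = z(z − 34)/(2·34), giving z² − 34z − 34·195·194 ≤ 0 and hence z ≤ (1/2)[34 + √(1156 + 4·1286220)] = (1/2)[34 + √5146036] ≈ (1/2)(34 + 2268.4876) = 1151.2438.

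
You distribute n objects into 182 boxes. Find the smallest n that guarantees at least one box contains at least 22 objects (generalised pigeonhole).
n = (22 − 1)·182 + 1 = 3823

By the generalised pigeonhole principle, to guarantee some box contains ≥ r objects we need more than (r − 1) · k objects total. Threshold: n = (r − 1) · k + 1. With r = 22 and k = 182: n = 21 · 182 + 1 = 3822 + 1 = 3823. For n = 3822 = 21 · 182, we can put exactly 21 objects in every box, avoiding 22 in any single one — so 3823 is tight.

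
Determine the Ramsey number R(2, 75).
R(2, 75) = 75

R(2, k) = k for all k ≥ 2: in a 2-colouring of K_k, either some edge is red (a red K_2) or all edges are blue (a blue K_k). And K_{74} coloured all-blue has no blue K_75, so R(2, 75) > 74. Hence R(2, 75) = 75.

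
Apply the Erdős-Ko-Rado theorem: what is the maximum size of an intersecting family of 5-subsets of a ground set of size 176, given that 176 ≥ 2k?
max |F| = C(175, 4) = 37752925

The Erdős-Ko-Rado theorem states: for n ≥ 2k, an intersecting family of k-subsets of an n-element set has size at most C(n − 1, k − 1), with equality for 'star' families {A ⊆ [n] : |A| = k, i ∈ A} (fix an element i). For n = 176, k = 5: C(175, 4) = 37752925.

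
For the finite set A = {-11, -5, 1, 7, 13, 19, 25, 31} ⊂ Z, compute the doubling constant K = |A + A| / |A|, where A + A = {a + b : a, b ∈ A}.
K = |A + A| / |A| = 15/8

Enumerate A + A = {a + b : a, b ∈ A}. With |A| = 8, there are |A|^2 = 64 ordered sum pairs; collecting distinct values, A + A = {-22, -16, -10, -4, 2, 8, 14, 20, 26, 32, 38, 44, 50, 56, 62}, so |A + A| = 15. Thus K = 15/8. Here |A + A| = 2|A| − 1 = 15, the minimum possible — so K = 15/8 is minimal, which holds iff A is an arithmetic progression.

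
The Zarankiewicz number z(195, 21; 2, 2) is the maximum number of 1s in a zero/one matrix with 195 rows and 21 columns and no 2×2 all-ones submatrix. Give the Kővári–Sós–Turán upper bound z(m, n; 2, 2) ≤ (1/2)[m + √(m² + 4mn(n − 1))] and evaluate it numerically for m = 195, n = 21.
z(195, 21; 2, 2) ≤ (1/2)[195 + √(195² + 4·195·21·20)] = (1/2)[195 + √365625] = 399.8347

Kővári–Sós–Turán: let r_1, ..., r_195 be the row sums and z = Σ r_i the total number of 1s. Each pair of columns can share at most one row with both entries 1 (else a 2×2 all-ones block appears), so Σ_i C(r_i, 2) ≤ C(21, 2) = 210. By convexity Σ_i C(r_i, 2) ≥ 195·C(z/195, 2) = z(z − 195)/(2·195), giving z² − 195z − 195·21·20 ≤ 0 and hence z ≤ (1/2)[195 + √(38025 + 4·81900)] = (1/2)[195 + √365625] ≈ (1/2)(195 + 604.6693) = 399.8347.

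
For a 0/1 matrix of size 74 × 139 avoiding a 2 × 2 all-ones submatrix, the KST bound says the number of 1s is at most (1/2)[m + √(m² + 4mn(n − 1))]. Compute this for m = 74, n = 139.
z(74, 139; 2, 2) ≤ (1/2)[74 + √(74² + 4·74·139·138)] = (1/2)[74 + √5683348] = 1228.9887

Kővári–Sós–Turán: let r_1, ..., r_74 be the row sums and z = Σ r_i the total number of 1s. Each pair of columns can share at most one row with both entries 1 (else a 2×2 all-ones block appears), so Σ_i C(r_i, 2) ≤ C(139, 2) = 9591. By convexity Σ_i C(r_i, 2) ≥ 74·C(z/74, 2) = z(z − 74)/(2·74), giving z² − 74z − 74·139·138 ≤ 0 and hence z ≤ (1/2)[74 + √(5476 + 4·1419468)] = (1/2)[74 + √5683348] ≈ (1/2)(74 + 2383.9773) = 1228.9887.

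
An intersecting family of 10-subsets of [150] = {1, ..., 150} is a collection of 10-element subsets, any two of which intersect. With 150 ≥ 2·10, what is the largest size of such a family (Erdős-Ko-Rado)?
max |F| = C(149, 9) = 77970286548154

Erdős-Ko-Rado (1961): when n ≥ 2k, max |F| = C(n−1, k−1). The bound is attained by the star {A : i ∈ A} for any fixed i ∈ [n]. Here C(150−1, 10−1) = C(149, 9) = 77970286548154.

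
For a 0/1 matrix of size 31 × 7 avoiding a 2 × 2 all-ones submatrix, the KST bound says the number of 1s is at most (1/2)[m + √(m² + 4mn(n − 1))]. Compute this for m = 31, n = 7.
z(31, 7; 2, 2) ≤ (1/2)[31 + √(31² + 4·31·7·6)] = (1/2)[31 + √6169] = 54.7715

Kővári–Sós–Turán: let r_1, ..., r_31 be the row sums and z = Σ r_i the total number of 1s. Each pair of columns can share at most one row with both entries 1 (else a 2×2 all-ones block appears), so Σ_i C(r_i, 2) ≤ C(7, 2) = 21. By convexity Σ_i C(r_i, 2) ≥ 31·C(z/31, 2) = z(z − 31)/(2·31), giving z² − 31z − 31·7·6 ≤ 0 and hence z ≤ (1/2)[31 + √(961 + 4·1302)] = (1/2)[31 + √6169] ≈ (1/2)(31 + 78.543) = 54.7715.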